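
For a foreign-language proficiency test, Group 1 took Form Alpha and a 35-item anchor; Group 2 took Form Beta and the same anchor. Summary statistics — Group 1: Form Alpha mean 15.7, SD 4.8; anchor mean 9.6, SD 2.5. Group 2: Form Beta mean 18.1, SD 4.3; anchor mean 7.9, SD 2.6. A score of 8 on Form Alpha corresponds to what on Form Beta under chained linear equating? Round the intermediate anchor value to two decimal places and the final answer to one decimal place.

Form Alpha → anchor (Group 1): v = (2.5/4.8)(8 − 15.7) + 9.6 = 5.59
anchor → Form Beta (Group 2): y = (4.3/2.6)(5.59 − 7.9) + 18.1 = 14.3

14.3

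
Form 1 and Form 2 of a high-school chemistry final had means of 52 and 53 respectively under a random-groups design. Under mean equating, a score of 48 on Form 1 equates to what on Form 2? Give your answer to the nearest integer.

Mean equating: y = x + (M_Y − M_X) = 48 + (53 − 52) = 49

49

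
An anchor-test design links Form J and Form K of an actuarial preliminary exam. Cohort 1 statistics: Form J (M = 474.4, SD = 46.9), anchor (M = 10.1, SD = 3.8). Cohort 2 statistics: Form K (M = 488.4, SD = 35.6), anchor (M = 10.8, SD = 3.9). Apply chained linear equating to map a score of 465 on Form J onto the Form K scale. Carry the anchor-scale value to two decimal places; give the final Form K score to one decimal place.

Form J → anchor (Cohort 1): v = (3.8/46.9)(465 − 474.4) + 10.1 = 9.34
anchor → Form K (Cohort 2): y = (35.6/3.9)(9.34 − 10.8) + 488.4 = 475.1

475.1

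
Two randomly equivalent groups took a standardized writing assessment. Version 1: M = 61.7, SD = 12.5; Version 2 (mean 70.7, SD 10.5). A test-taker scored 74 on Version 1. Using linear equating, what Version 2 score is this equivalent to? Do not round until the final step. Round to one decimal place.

Linear equating: y = (SD_Y/SD_X)(x − M_X) + M_Y
y = (10.5/12.5)(74 − 61.7) + 70.7
y = 0.840000 × 12.3 + 70.7 = 10.3320 + 70.7 = 81.0

81.0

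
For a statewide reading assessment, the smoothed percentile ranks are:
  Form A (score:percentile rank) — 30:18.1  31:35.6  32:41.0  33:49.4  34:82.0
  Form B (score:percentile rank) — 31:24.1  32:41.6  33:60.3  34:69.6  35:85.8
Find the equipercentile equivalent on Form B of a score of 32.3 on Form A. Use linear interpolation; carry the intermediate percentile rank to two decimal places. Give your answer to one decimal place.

32.1

PR of 32.3 on Form A: 41.0 + (32.3 − 32)/(33 − 32) × (49.4 − 41.0) = 43.52
On Form B, PR 43.52 falls between score 32 (PR 41.6) and 33 (PR 60.3).
Interpolate: 32 + (43.52 − 41.6)/(60.3 − 41.6) × (33 − 32) = 32.1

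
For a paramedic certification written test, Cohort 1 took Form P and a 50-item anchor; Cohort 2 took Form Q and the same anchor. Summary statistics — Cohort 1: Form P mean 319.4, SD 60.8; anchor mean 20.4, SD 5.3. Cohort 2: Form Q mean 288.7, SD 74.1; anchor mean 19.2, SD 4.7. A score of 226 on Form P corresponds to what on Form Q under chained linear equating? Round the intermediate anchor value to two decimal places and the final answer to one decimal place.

Form P → anchor (Cohort 1): v = (5.3/60.8)(226 − 319.4) + 20.4 = 12.26
anchor → Form Q (Cohort 2): y = (74.1/4.7)(12.26 − 19.2) + 288.7 = 179.3

179.3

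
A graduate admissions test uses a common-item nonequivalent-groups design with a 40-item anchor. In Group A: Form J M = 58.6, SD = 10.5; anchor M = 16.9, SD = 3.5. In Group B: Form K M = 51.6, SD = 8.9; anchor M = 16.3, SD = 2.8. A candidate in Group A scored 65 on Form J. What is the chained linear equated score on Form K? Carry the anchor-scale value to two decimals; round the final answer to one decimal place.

60.3

Form J → anchor (Group A): v = (3.5/10.5)(65 − 58.6) + 16.9 = 19.03
anchor → Form K (Group B): y = (8.9/2.8)(19.03 − 16.3) + 51.6 = 60.3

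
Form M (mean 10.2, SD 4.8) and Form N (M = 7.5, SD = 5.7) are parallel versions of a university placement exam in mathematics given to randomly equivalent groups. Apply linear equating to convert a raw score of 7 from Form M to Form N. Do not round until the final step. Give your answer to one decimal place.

Linear equating: y = (SD_Y/SD_X)(x − M_X) + M_Y
y = (5.7/4.8)(7 − 10.2) + 7.5
y = 1.187500 × -3.2 + 7.5 = -3.8000 + 7.5 = 3.7

3.7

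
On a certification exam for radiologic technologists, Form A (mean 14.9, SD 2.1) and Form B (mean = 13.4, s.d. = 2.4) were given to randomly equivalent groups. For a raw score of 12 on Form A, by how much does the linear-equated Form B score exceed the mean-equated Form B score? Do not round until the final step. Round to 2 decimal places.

Mean-equated: 12 + (13.4 − 14.9) = 10.50
Linear-equated: (2.4/2.1)(12 − 14.9) + 13.4 = 10.086
Difference = 10.086 − 10.50 = -0.41

-0.41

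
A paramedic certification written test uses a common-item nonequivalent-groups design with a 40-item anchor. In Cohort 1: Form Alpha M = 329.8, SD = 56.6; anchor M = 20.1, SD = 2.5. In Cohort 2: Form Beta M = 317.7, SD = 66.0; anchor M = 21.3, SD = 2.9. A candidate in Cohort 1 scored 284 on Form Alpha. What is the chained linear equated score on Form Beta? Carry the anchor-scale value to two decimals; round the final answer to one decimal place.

244.4

Form Alpha → anchor (Cohort 1): v = (2.5/56.6)(284 − 329.8) + 20.1 = 18.08
anchor → Form Beta (Cohort 2): y = (66.0/2.9)(18.08 − 21.3) + 317.7 = 244.4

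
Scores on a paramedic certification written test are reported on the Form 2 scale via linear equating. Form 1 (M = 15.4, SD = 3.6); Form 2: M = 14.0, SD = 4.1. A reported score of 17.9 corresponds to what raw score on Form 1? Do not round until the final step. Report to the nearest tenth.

18.8

Invert y = (SD_Y/SD_X)(x − M_X) + M_Y:
x = (SD_X/SD_Y)(y − M_Y) + M_X = (3.6/4.1)(17.9 − 14.0) + 15.4
x = 0.878049 × 3.900 + 15.4 = 18.8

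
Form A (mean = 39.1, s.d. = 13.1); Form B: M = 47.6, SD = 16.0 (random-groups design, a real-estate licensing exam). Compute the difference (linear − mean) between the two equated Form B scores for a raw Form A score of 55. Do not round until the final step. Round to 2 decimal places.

3.52

Mean-equated: 55 + (47.6 − 39.1) = 63.50
Linear-equated: (16.0/13.1)(55 − 39.1) + 47.6 = 67.020
Difference = 67.020 − 63.50 = 3.52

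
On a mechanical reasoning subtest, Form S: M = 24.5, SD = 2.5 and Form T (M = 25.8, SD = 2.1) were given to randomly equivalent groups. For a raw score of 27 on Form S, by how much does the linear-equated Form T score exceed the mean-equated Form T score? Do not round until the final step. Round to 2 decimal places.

Mean-equated: 27 + (25.8 − 24.5) = 28.30
Linear-equated: (2.1/2.5)(27 − 24.5) + 25.8 = 27.900
Difference = 27.900 − 28.30 = -0.40

-0.40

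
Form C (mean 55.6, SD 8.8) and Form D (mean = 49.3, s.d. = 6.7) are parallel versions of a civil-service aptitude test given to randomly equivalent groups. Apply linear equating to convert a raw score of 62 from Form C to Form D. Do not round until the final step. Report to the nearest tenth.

54.2

Linear equating: y = (SD_Y/SD_X)(x − M_X) + M_Y
y = (6.7/8.8)(62 − 55.6) + 49.3
y = 0.761364 × 6.4 + 49.3 = 4.8727 + 49.3 = 54.2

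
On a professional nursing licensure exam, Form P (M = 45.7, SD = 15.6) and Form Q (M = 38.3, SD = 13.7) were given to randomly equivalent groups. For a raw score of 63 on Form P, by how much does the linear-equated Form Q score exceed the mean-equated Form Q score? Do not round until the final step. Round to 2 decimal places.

-2.11

Mean-equated: 63 + (38.3 − 45.7) = 55.60
Linear-equated: (13.7/15.6)(63 − 45.7) + 38.3 = 53.493
Difference = 53.493 − 55.60 = -2.11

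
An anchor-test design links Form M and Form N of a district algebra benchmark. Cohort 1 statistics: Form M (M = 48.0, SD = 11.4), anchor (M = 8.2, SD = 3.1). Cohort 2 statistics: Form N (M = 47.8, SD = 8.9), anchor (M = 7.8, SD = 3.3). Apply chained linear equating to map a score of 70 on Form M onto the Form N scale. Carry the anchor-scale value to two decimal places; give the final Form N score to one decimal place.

65.0

Form M → anchor (Cohort 1): v = (3.1/11.4)(70 − 48.0) + 8.2 = 14.18
anchor → Form N (Cohort 2): y = (8.9/3.3)(14.18 − 7.8) + 47.8 = 65.0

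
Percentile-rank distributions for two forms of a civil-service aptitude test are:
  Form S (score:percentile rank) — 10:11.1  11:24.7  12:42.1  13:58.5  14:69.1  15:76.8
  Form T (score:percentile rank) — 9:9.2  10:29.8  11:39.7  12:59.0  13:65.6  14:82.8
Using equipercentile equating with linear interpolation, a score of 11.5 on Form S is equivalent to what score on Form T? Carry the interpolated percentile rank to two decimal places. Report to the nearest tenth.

PR of 11.5 on Form S: 24.7 + (11.5 − 11)/(12 − 11) × (42.1 − 24.7) = 33.40
On Form T, PR 33.40 falls between score 10 (PR 29.8) and 11 (PR 39.7).
Interpolate: 10 + (33.40 − 29.8)/(39.7 − 29.8) × (11 − 10) = 10.4

10.4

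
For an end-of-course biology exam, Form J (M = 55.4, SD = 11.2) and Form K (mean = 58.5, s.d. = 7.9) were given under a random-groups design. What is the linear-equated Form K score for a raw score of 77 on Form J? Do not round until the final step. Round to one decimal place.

73.7

Linear equating: y = (SD_Y/SD_X)(x − M_X) + M_Y
y = (7.9/11.2)(77 − 55.4) + 58.5
y = 0.705357 × 21.6 + 58.5 = 15.2357 + 58.5 = 73.7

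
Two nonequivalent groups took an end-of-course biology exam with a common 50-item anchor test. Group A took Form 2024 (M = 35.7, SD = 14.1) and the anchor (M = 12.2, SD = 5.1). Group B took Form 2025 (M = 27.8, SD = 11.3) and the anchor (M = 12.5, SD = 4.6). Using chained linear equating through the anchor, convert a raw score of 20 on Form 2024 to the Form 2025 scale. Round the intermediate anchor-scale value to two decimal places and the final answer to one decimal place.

Form 2024 → anchor (Group A): v = (5.1/14.1)(20 − 35.7) + 12.2 = 6.52
anchor → Form 2025 (Group B): y = (11.3/4.6)(6.52 − 12.5) + 27.8 = 13.1

13.1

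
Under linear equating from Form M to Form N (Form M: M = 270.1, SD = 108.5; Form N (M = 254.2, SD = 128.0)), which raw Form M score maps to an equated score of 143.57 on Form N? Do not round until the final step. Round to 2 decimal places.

176.32

Invert y = (SD_Y/SD_X)(x − M_X) + M_Y:
x = (SD_X/SD_Y)(y − M_Y) + M_X = (108.5/128.0)(143.57 − 254.2) + 270.1
x = 0.847656 × -110.630 + 270.1 = 176.32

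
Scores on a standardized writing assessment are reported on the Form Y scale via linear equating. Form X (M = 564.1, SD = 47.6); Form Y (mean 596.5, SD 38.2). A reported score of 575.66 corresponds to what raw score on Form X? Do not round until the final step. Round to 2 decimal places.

Invert y = (SD_Y/SD_X)(x − M_X) + M_Y:
x = (SD_X/SD_Y)(y − M_Y) + M_X = (47.6/38.2)(575.66 − 596.5) + 564.1
x = 1.246073 × -20.840 + 564.1 = 538.13

538.13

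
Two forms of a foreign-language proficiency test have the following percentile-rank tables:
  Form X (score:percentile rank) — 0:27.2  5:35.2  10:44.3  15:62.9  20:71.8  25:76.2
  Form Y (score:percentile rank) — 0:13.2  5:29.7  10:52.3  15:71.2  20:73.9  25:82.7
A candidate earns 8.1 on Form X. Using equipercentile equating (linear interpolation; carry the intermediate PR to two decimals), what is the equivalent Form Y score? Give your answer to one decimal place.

7.5

PR of 8.1 on Form X: 35.2 + (8.1 − 5)/(10 − 5) × (44.3 − 35.2) = 40.84
On Form Y, PR 40.84 falls between score 5 (PR 29.7) and 10 (PR 52.3).
Interpolate: 5 + (40.84 − 29.7)/(52.3 − 29.7) × (10 − 5) = 7.5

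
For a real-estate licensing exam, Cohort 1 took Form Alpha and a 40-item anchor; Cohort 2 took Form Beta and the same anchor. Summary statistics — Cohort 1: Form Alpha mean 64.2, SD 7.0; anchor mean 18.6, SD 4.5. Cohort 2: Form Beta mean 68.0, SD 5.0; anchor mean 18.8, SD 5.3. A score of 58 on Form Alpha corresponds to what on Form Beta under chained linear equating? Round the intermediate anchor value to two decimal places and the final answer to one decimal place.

64.0

Form Alpha → anchor (Cohort 1): v = (4.5/7.0)(58 − 64.2) + 18.6 = 14.61
anchor → Form Beta (Cohort 2): y = (5.0/5.3)(14.61 − 18.8) + 68.0 = 64.0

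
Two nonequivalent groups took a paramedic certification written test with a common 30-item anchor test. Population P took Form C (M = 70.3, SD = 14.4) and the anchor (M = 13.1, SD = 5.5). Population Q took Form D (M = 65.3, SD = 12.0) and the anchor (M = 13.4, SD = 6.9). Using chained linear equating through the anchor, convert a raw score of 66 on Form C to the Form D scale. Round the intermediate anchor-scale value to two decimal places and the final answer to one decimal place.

Form C → anchor (Population P): v = (5.5/14.4)(66 − 70.3) + 13.1 = 11.46
anchor → Form D (Population Q): y = (12.0/6.9)(11.46 − 13.4) + 65.3 = 61.9

61.9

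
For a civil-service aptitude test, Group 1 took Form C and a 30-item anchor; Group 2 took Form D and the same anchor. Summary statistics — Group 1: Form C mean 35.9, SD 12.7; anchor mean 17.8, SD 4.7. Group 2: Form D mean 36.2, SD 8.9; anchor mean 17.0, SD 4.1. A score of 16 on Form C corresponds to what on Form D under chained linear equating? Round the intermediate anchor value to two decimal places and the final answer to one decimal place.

Form C → anchor (Group 1): v = (4.7/12.7)(16 − 35.9) + 17.8 = 10.44
anchor → Form D (Group 2): y = (8.9/4.1)(10.44 − 17.0) + 36.2 = 22.0

22.0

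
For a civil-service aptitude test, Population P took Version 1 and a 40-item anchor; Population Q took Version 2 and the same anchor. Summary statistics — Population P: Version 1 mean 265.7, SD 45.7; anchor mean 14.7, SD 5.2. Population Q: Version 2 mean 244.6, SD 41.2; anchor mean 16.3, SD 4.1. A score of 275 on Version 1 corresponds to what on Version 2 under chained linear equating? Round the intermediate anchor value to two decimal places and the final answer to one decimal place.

Version 1 → anchor (Population P): v = (5.2/45.7)(275 − 265.7) + 14.7 = 15.76
anchor → Version 2 (Population Q): y = (41.2/4.1)(15.76 − 16.3) + 244.6 = 239.2

239.2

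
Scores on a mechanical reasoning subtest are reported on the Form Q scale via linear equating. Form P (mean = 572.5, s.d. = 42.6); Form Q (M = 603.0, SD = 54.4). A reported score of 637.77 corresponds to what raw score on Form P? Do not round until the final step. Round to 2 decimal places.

Invert y = (SD_Y/SD_X)(x − M_X) + M_Y:
x = (SD_X/SD_Y)(y − M_Y) + M_X = (42.6/54.4)(637.77 − 603.0) + 572.5
x = 0.783088 × 34.770 + 572.5 = 599.73

599.73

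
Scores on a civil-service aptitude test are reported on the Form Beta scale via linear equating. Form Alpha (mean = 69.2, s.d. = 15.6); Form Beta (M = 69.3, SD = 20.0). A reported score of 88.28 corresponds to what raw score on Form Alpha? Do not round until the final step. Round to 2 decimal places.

Invert y = (SD_Y/SD_X)(x − M_X) + M_Y:
x = (SD_X/SD_Y)(y − M_Y) + M_X = (15.6/20.0)(88.28 − 69.3) + 69.2
x = 0.780000 × 18.980 + 69.2 = 84.00

84.00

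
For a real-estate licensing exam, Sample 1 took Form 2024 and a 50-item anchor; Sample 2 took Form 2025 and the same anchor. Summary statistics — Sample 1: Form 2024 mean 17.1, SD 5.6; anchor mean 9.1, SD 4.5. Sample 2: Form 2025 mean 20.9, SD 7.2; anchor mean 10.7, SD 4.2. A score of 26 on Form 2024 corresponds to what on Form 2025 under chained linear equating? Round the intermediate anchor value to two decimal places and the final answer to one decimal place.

30.4

Form 2024 → anchor (Sample 1): v = (4.5/5.6)(26 − 17.1) + 9.1 = 16.25
anchor → Form 2025 (Sample 2): y = (7.2/4.2)(16.25 − 10.7) + 20.9 = 30.4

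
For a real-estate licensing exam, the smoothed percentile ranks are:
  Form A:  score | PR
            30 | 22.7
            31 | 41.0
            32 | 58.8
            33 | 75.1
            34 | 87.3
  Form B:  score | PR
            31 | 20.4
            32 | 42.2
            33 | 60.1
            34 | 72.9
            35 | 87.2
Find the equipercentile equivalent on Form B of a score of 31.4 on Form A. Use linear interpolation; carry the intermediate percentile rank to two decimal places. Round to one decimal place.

PR of 31.4 on Form A: 41.0 + (31.4 − 31)/(32 − 31) × (58.8 − 41.0) = 48.12
On Form B, PR 48.12 falls between score 32 (PR 42.2) and 33 (PR 60.1).
Interpolate: 32 + (48.12 − 42.2)/(60.1 − 42.2) × (33 − 32) = 32.3

32.3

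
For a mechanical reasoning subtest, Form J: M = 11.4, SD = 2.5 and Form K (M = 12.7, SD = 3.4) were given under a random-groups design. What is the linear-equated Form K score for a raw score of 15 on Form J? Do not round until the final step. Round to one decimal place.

Linear equating: y = (SD_Y/SD_X)(x − M_X) + M_Y
y = (3.4/2.5)(15 − 11.4) + 12.7
y = 1.360000 × 3.6 + 12.7 = 4.8960 + 12.7 = 17.6

17.6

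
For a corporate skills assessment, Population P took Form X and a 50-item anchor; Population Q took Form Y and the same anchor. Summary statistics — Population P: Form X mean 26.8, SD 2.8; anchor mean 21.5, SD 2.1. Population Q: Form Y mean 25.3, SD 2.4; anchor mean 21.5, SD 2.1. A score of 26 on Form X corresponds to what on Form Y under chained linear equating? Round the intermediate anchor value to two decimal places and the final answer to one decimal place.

24.6

Form X → anchor (Population P): v = (2.1/2.8)(26 − 26.8) + 21.5 = 20.90
anchor → Form Y (Population Q): y = (2.4/2.1)(20.90 − 21.5) + 25.3 = 24.6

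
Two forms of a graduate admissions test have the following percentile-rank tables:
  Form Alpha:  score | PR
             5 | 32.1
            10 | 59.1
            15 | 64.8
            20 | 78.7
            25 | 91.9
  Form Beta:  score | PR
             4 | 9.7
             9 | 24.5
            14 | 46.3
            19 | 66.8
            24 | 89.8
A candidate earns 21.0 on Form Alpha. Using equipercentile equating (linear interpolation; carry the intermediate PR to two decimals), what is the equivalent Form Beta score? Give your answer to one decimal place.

PR of 21.0 on Form Alpha: 78.7 + (21.0 − 20)/(25 − 20) × (91.9 − 78.7) = 81.34
On Form Beta, PR 81.34 falls between score 19 (PR 66.8) and 24 (PR 89.8).
Interpolate: 19 + (81.34 − 66.8)/(89.8 − 66.8) × (24 − 19) = 22.2

22.2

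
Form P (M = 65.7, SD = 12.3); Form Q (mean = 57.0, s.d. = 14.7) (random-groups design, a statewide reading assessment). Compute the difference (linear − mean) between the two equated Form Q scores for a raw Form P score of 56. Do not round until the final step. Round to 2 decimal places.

-1.89

Mean-equated: 56 + (57.0 − 65.7) = 47.30
Linear-equated: (14.7/12.3)(56 − 65.7) + 57.0 = 45.407
Difference = 45.407 − 47.30 = -1.89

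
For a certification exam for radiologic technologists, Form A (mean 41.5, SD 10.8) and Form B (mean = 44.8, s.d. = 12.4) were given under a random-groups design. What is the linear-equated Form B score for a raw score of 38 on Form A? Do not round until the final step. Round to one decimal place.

Linear equating: y = (SD_Y/SD_X)(x − M_X) + M_Y
y = (12.4/10.8)(38 − 41.5) + 44.8
y = 1.148148 × -3.5 + 44.8 = -4.0185 + 44.8 = 40.8

40.8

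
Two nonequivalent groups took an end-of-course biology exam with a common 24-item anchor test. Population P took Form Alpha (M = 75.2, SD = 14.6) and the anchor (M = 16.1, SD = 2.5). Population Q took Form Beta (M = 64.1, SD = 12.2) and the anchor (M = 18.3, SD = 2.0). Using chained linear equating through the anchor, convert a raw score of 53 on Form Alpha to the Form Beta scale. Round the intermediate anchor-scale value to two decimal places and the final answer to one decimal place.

27.5

Form Alpha → anchor (Population P): v = (2.5/14.6)(53 − 75.2) + 16.1 = 12.30
anchor → Form Beta (Population Q): y = (12.2/2.0)(12.30 − 18.3) + 64.1 = 27.5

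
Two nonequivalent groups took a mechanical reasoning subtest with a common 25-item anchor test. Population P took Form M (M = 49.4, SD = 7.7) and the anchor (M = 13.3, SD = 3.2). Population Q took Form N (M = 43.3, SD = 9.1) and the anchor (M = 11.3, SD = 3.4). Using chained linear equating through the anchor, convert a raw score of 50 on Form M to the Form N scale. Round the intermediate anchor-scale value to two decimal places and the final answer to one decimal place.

49.3

Form M → anchor (Population P): v = (3.2/7.7)(50 − 49.4) + 13.3 = 13.55
anchor → Form N (Population Q): y = (9.1/3.4)(13.55 − 11.3) + 43.3 = 49.3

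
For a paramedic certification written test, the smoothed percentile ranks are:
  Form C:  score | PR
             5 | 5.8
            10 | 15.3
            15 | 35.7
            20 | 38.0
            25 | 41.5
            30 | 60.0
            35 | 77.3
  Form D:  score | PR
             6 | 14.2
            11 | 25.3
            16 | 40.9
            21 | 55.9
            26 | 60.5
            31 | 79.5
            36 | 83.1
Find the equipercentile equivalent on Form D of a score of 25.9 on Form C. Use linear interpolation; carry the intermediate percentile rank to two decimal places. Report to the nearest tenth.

PR of 25.9 on Form C: 41.5 + (25.9 − 25)/(30 − 25) × (60.0 − 41.5) = 44.83
On Form D, PR 44.83 falls between score 16 (PR 40.9) and 21 (PR 55.9).
Interpolate: 16 + (44.83 − 40.9)/(55.9 − 40.9) × (21 − 16) = 17.3

17.3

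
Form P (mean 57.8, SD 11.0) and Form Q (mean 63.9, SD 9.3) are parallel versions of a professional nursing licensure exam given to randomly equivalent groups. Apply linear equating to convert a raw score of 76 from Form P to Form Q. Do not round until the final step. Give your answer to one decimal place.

79.3

Linear equating: y = (SD_Y/SD_X)(x − M_X) + M_Y
y = (9.3/11.0)(76 − 57.8) + 63.9
y = 0.845455 × 18.2 + 63.9 = 15.3873 + 63.9 = 79.3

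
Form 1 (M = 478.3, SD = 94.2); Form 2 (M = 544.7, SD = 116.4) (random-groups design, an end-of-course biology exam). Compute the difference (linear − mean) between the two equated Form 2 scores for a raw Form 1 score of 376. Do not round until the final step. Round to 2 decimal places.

Mean-equated: 376 + (544.7 − 478.3) = 442.40
Linear-equated: (116.4/94.2)(376 − 478.3) + 544.7 = 418.291
Difference = 418.291 − 442.40 = -24.11

-24.11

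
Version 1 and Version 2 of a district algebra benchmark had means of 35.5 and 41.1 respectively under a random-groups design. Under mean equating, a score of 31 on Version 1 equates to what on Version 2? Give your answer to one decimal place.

36.6

Mean equating: y = x + (M_Y − M_X) = 31 + (41.1 − 35.5) = 36.6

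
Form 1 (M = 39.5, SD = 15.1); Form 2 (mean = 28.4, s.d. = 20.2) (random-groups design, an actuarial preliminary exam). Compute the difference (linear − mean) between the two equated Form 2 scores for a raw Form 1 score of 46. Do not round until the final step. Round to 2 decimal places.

2.20

Mean-equated: 46 + (28.4 − 39.5) = 34.90
Linear-equated: (20.2/15.1)(46 − 39.5) + 28.4 = 37.095
Difference = 37.095 − 34.90 = 2.20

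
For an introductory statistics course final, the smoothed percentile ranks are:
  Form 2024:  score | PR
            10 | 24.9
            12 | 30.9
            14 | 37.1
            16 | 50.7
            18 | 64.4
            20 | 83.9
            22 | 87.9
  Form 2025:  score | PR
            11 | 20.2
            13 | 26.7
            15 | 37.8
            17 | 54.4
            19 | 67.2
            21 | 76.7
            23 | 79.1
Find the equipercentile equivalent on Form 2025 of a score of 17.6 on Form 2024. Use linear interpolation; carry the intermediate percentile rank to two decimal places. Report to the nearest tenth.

PR of 17.6 on Form 2024: 50.7 + (17.6 − 16)/(18 − 16) × (64.4 − 50.7) = 61.66
On Form 2025, PR 61.66 falls between score 17 (PR 54.4) and 19 (PR 67.2).
Interpolate: 17 + (61.66 − 54.4)/(67.2 − 54.4) × (19 − 17) = 18.1

18.1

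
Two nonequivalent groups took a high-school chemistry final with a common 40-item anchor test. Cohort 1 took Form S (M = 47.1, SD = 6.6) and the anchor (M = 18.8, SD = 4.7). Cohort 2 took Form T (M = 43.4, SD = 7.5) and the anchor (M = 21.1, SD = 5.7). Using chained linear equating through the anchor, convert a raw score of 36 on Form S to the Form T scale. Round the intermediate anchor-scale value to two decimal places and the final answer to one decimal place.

30.0

Form S → anchor (Cohort 1): v = (4.7/6.6)(36 − 47.1) + 18.8 = 10.90
anchor → Form T (Cohort 2): y = (7.5/5.7)(10.90 − 21.1) + 43.4 = 30.0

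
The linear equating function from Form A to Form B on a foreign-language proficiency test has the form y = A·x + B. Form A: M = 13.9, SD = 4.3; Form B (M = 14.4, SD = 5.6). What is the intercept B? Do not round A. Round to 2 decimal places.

A = SD_Y / SD_X = 5.6 / 4.3 = 1.302326
B = M_Y − A·M_X = 14.4 − 1.302326 × 13.9 = -3.70

-3.70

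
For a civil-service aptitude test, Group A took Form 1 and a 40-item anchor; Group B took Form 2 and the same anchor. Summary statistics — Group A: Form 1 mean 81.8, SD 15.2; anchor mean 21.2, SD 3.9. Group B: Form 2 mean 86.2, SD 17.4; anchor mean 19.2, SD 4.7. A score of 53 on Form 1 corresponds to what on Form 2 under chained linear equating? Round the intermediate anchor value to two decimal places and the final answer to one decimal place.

Form 1 → anchor (Group A): v = (3.9/15.2)(53 − 81.8) + 21.2 = 13.81
anchor → Form 2 (Group B): y = (17.4/4.7)(13.81 − 19.2) + 86.2 = 66.2

66.2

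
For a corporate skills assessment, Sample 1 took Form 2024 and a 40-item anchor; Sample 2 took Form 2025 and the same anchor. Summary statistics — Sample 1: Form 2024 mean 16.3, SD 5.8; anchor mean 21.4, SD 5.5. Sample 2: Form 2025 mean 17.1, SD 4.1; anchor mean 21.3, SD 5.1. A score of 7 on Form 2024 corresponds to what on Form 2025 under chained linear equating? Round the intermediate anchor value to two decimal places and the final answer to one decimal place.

10.1

Form 2024 → anchor (Sample 1): v = (5.5/5.8)(7 − 16.3) + 21.4 = 12.58
anchor → Form 2025 (Sample 2): y = (4.1/5.1)(12.58 − 21.3) + 17.1 = 10.1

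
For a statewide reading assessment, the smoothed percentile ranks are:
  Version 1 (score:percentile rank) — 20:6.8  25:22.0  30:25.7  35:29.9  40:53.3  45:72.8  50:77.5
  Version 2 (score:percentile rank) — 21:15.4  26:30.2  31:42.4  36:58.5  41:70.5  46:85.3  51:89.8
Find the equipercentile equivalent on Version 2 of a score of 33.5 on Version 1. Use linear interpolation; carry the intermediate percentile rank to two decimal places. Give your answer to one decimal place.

25.5

PR of 33.5 on Version 1: 25.7 + (33.5 − 30)/(35 − 30) × (29.9 − 25.7) = 28.64
On Version 2, PR 28.64 falls between score 21 (PR 15.4) and 26 (PR 30.2).
Interpolate: 21 + (28.64 − 15.4)/(30.2 − 15.4) × (26 − 21) = 25.5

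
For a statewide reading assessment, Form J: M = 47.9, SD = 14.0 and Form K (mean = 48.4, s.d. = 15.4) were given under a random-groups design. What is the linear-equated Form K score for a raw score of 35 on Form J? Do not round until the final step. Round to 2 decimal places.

Linear equating: y = (SD_Y/SD_X)(x − M_X) + M_Y
y = (15.4/14.0)(35 − 47.9) + 48.4
y = 1.100000 × -12.9 + 48.4 = -14.1900 + 48.4 = 34.21

34.21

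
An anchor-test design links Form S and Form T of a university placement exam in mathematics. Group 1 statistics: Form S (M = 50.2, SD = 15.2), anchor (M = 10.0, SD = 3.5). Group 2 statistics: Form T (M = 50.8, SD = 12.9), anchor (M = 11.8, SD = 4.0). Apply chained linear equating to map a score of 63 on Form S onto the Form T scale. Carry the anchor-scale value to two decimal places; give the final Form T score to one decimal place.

54.5

Form S → anchor (Group 1): v = (3.5/15.2)(63 − 50.2) + 10.0 = 12.95
anchor → Form T (Group 2): y = (12.9/4.0)(12.95 − 11.8) + 50.8 = 54.5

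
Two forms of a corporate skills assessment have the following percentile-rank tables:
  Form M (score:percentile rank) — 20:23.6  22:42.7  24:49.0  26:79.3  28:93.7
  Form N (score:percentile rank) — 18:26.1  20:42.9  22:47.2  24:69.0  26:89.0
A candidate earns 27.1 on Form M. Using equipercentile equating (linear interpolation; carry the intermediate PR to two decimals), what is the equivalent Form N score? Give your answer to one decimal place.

PR of 27.1 on Form M: 79.3 + (27.1 − 26)/(28 − 26) × (93.7 − 79.3) = 87.22
On Form N, PR 87.22 falls between score 24 (PR 69.0) and 26 (PR 89.0).
Interpolate: 24 + (87.22 − 69.0)/(89.0 − 69.0) × (26 − 24) = 25.8

25.8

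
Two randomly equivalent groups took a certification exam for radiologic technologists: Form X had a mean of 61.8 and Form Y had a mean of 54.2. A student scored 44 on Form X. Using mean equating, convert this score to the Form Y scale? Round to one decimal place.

36.4

Mean equating: y = x + (M_Y − M_X) = 44 + (54.2 − 61.8) = 36.4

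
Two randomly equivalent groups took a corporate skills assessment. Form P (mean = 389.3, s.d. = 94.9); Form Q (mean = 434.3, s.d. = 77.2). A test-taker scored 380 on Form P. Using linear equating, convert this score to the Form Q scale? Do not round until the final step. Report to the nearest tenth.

Linear equating: y = (SD_Y/SD_X)(x − M_X) + M_Y
y = (77.2/94.9)(380 − 389.3) + 434.3
y = 0.813488 × -9.3 + 434.3 = -7.5654 + 434.3 = 426.7

426.7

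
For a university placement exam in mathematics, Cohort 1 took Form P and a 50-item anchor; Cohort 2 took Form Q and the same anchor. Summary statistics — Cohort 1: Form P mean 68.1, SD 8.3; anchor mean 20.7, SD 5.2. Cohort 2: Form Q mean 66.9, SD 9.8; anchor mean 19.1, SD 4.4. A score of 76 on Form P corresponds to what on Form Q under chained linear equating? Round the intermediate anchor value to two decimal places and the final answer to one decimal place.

81.5

Form P → anchor (Cohort 1): v = (5.2/8.3)(76 − 68.1) + 20.7 = 25.65
anchor → Form Q (Cohort 2): y = (9.8/4.4)(25.65 − 19.1) + 66.9 = 81.5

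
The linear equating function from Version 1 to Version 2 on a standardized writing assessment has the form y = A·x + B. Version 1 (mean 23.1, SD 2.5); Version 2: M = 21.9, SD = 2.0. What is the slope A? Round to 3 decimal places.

A = SD_Y / SD_X = 2.0 / 2.5 = 0.800

0.800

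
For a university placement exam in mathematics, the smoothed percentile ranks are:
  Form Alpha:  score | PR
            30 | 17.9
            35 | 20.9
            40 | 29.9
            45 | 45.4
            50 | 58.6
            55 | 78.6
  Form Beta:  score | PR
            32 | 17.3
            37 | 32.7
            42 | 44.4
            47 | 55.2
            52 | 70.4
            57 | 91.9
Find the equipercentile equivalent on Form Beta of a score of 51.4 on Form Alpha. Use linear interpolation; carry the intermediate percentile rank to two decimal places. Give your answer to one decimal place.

PR of 51.4 on Form Alpha: 58.6 + (51.4 − 50)/(55 − 50) × (78.6 − 58.6) = 64.20
On Form Beta, PR 64.20 falls between score 47 (PR 55.2) and 52 (PR 70.4).
Interpolate: 47 + (64.20 − 55.2)/(70.4 − 55.2) × (52 − 47) = 50.0

50.0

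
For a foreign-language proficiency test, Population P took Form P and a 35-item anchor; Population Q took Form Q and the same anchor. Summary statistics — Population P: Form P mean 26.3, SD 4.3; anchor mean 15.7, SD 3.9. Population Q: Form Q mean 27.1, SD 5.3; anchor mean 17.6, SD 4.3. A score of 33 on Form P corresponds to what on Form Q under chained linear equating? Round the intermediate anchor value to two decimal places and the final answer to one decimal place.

32.3

Form P → anchor (Population P): v = (3.9/4.3)(33 − 26.3) + 15.7 = 21.78
anchor → Form Q (Population Q): y = (5.3/4.3)(21.78 − 17.6) + 27.1 = 32.3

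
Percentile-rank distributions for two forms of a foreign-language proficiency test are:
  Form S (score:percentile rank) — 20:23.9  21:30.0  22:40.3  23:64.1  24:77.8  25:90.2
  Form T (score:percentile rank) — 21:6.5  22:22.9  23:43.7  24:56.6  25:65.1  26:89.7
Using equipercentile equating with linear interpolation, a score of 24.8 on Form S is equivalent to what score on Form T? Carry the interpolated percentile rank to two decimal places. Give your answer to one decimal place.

PR of 24.8 on Form S: 77.8 + (24.8 − 24)/(25 − 24) × (90.2 − 77.8) = 87.72
On Form T, PR 87.72 falls between score 25 (PR 65.1) and 26 (PR 89.7).
Interpolate: 25 + (87.72 − 65.1)/(89.7 − 65.1) × (26 − 25) = 25.9

25.9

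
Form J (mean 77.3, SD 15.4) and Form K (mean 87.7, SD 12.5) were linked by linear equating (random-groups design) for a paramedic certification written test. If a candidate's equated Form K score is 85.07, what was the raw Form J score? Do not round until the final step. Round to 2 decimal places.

74.06

Invert y = (SD_Y/SD_X)(x − M_X) + M_Y:
x = (SD_X/SD_Y)(y − M_Y) + M_X = (15.4/12.5)(85.07 − 87.7) + 77.3
x = 1.232000 × -2.630 + 77.3 = 74.06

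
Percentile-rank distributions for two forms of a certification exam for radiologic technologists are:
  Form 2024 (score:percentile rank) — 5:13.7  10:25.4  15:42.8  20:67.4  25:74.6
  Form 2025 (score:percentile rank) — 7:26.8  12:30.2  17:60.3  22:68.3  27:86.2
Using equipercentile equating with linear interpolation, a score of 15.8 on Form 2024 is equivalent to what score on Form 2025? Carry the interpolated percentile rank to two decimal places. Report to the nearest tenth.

PR of 15.8 on Form 2024: 42.8 + (15.8 − 15)/(20 − 15) × (67.4 − 42.8) = 46.74
On Form 2025, PR 46.74 falls between score 12 (PR 30.2) and 17 (PR 60.3).
Interpolate: 12 + (46.74 − 30.2)/(60.3 − 30.2) × (17 − 12) = 14.7

14.7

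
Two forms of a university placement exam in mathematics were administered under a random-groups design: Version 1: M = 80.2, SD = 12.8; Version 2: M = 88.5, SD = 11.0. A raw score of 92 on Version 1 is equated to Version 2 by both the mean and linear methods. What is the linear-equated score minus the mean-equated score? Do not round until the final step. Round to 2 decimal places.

Mean-equated: 92 + (88.5 − 80.2) = 100.30
Linear-equated: (11.0/12.8)(92 − 80.2) + 88.5 = 98.641
Difference = 98.641 − 100.30 = -1.66

-1.66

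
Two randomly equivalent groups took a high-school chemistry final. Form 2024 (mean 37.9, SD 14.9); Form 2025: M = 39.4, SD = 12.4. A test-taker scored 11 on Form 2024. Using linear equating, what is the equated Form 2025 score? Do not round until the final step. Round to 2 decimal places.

Linear equating: y = (SD_Y/SD_X)(x − M_X) + M_Y
y = (12.4/14.9)(11 − 37.9) + 39.4
y = 0.832215 × -26.9 + 39.4 = -22.3866 + 39.4 = 17.01

17.01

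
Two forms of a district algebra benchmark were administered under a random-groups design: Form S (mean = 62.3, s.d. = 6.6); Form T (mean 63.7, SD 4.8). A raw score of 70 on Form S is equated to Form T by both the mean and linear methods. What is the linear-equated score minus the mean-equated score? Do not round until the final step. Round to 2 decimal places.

-2.10

Mean-equated: 70 + (63.7 − 62.3) = 71.40
Linear-equated: (4.8/6.6)(70 − 62.3) + 63.7 = 69.300
Difference = 69.300 − 71.40 = -2.10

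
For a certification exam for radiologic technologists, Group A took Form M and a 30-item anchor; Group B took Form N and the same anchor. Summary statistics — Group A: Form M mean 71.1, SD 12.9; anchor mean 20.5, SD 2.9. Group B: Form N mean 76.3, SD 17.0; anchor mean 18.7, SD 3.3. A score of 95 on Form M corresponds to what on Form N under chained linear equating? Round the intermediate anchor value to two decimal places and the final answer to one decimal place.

Form M → anchor (Group A): v = (2.9/12.9)(95 − 71.1) + 20.5 = 25.87
anchor → Form N (Group B): y = (17.0/3.3)(25.87 − 18.7) + 76.3 = 113.2

113.2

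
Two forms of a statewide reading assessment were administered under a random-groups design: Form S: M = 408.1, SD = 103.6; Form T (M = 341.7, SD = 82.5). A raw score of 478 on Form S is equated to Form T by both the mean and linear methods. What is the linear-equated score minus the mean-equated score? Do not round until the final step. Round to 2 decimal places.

Mean-equated: 478 + (341.7 − 408.1) = 411.60
Linear-equated: (82.5/103.6)(478 − 408.1) + 341.7 = 397.364
Difference = 397.364 − 411.60 = -14.24

-14.24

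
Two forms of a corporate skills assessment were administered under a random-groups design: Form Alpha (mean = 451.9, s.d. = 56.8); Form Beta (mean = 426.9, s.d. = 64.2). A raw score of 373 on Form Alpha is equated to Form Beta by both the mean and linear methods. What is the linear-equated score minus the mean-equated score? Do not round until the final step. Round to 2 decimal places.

-10.28

Mean-equated: 373 + (426.9 − 451.9) = 348.00
Linear-equated: (64.2/56.8)(373 − 451.9) + 426.9 = 337.721
Difference = 337.721 − 348.00 = -10.28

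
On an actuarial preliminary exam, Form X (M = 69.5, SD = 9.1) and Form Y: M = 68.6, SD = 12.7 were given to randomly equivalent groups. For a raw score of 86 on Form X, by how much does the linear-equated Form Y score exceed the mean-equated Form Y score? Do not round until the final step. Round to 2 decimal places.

6.53

Mean-equated: 86 + (68.6 − 69.5) = 85.10
Linear-equated: (12.7/9.1)(86 − 69.5) + 68.6 = 91.627
Difference = 91.627 − 85.10 = 6.53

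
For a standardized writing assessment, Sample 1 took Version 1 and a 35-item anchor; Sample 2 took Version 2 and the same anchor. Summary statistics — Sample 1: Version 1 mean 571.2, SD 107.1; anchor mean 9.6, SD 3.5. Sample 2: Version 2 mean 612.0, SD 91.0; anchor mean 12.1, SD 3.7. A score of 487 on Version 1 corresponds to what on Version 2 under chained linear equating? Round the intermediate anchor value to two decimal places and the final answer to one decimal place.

Version 1 → anchor (Sample 1): v = (3.5/107.1)(487 − 571.2) + 9.6 = 6.85
anchor → Version 2 (Sample 2): y = (91.0/3.7)(6.85 − 12.1) + 612.0 = 482.9

482.9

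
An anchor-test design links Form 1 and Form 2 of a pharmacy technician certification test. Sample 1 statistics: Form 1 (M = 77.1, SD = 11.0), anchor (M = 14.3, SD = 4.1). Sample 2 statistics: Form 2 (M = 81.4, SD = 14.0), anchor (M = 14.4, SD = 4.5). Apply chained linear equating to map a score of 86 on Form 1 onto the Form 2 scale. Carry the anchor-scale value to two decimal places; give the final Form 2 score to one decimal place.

Form 1 → anchor (Sample 1): v = (4.1/11.0)(86 − 77.1) + 14.3 = 17.62
anchor → Form 2 (Sample 2): y = (14.0/4.5)(17.62 − 14.4) + 81.4 = 91.4

91.4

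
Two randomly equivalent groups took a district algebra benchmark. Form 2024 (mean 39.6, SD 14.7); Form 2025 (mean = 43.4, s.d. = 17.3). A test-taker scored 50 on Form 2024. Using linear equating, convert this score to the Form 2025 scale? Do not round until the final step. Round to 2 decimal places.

Linear equating: y = (SD_Y/SD_X)(x − M_X) + M_Y
y = (17.3/14.7)(50 − 39.6) + 43.4
y = 1.176871 × 10.4 + 43.4 = 12.2395 + 43.4 = 55.64

55.64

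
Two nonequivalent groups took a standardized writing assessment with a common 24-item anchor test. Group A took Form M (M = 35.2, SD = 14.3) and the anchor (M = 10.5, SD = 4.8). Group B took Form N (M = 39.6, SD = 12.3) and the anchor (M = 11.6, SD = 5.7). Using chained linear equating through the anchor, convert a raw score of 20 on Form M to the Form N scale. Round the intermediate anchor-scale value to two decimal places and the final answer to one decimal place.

Form M → anchor (Group A): v = (4.8/14.3)(20 − 35.2) + 10.5 = 5.40
anchor → Form N (Group B): y = (12.3/5.7)(5.40 − 11.6) + 39.6 = 26.2

26.2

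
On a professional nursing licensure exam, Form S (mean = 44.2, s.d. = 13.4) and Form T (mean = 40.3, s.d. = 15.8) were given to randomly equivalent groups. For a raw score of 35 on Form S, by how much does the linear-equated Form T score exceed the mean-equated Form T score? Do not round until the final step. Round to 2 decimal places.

-1.65

Mean-equated: 35 + (40.3 − 44.2) = 31.10
Linear-equated: (15.8/13.4)(35 − 44.2) + 40.3 = 29.452
Difference = 29.452 − 31.10 = -1.65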